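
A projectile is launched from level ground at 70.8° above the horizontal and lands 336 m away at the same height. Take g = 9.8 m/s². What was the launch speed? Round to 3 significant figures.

72.8 m/s

On level ground, R = v₀² sin(2θ) / g, so v₀ = √(R g / sin 2θ).
sin(2 × 70.8°) = 0.6211.
v₀ = √(336 × 9.8 / 0.6211) = √5302 = 72.8 m/s.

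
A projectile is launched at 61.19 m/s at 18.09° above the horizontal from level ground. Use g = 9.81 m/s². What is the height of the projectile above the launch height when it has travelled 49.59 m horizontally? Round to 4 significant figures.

12.63 m

v_x = 61.19 cos 18.09° = 58.165 m/s, v_y0 = 61.19 sin 18.09° = 19.000 m/s.
Time to reach x = 49.59 m: t = x / v_x = 49.59 / 58.165 = 0.85257 s.
y = v_y0 t − ½ g t² = 19.000×0.85257 − 4.905×0.85257² = 12.63 m.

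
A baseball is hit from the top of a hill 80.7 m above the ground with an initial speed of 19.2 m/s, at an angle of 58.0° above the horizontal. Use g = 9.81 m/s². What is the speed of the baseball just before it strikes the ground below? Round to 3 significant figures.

v_x = 19.2 cos 58.0° = 10.17 m/s is unchanged throughout.
For the vertical component, v_y² = v_y0² + 2 g h = (16.28)² + 2×9.81×80.7 = 1848, so |v_y| = 42.99 m/s.
Impact speed = √(v_x² + v_y²) = √(103.4 + 1848) = 44.2 m/s.

44.2 m/s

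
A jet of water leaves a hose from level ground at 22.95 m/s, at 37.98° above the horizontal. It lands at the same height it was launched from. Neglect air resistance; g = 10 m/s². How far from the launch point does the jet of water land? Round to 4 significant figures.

51.10 m

Components: v_x = 22.95 cos 37.98° = 18.090 m/s, v_y = 22.95 sin 37.98° = 14.123 m/s.
Time of flight (same landing height): t = 2 v_y / g = 2 × 14.123 / 10 = 2.8246 s.
Range: R = v_x · t = 18.090 × 2.8246 = 51.10 m.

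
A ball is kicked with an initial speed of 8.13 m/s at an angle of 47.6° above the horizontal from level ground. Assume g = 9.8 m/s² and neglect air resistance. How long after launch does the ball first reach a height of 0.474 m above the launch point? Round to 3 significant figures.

v_y0 = 8.13 sin 47.6° = 6.004 m/s.
Set y = v_y0 t − ½ g t² = 0.474: 4.900 t² − 6.004 t + 0.474 = 0.
t = [6.004 ± √(36.05 − 9.290)] / 9.8 = (6.004 ± 5.173) / 9.8, giving t = 0.0848 s or t = 1.14 s.
The ball is on the way up at the first time, so t = 0.0848 s.

0.0848 s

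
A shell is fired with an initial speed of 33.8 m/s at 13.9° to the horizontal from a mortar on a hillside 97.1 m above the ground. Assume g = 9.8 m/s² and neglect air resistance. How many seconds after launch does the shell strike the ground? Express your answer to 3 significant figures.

5.36 s

Vertical component: v_y = 33.8 sin 13.9° = 8.120 m/s.
Taking up as positive with launch at y = 97.1 m, landing at y = 0: 0 = 97.1 + 8.120 t − ½(9.8) t².
Solving 4.900 t² − 8.120 t − 97.1 = 0 gives t = [8.120 + √(8.120² + 4·4.900·97.1)] / 9.800 = 5.36 s.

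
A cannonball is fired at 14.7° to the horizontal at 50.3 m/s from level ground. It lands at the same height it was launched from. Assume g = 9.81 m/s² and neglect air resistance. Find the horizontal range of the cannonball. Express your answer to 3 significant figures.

127 m

For level ground, R = v₀² sin(2θ) / g.
sin(2 × 14.7°) = sin 29.40° = 0.4909.
R = (50.3)² × 0.4909 / 9.81 = 127 m.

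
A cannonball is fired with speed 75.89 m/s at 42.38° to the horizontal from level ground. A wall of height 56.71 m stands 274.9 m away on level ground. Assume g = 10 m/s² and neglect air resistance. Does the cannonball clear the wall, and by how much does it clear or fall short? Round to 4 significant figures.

Yes — it clears the wall by 73.90 m.

v_x = 75.89 cos 42.38° = 56.059 m/s; v_y0 = 75.89 sin 42.38° = 51.153 m/s.
Time to reach the wall: t = 274.9 / 56.059 = 4.9038 s.
Height at that point: y = 51.153×4.9038 − 5.000×4.9038² = 130.61 m.
That is 130.61 − 56.71 = 73.90 m above the top of the wall, so the cannonball clears it.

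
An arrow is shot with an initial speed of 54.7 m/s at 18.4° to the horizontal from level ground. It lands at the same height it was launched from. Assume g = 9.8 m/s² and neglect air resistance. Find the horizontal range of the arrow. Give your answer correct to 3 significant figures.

For level ground, R = v₀² sin(2θ) / g.
sin(2 × 18.4°) = sin 36.80° = 0.5990.
R = (54.7)² × 0.5990 / 9.8 = 183 m.

183 m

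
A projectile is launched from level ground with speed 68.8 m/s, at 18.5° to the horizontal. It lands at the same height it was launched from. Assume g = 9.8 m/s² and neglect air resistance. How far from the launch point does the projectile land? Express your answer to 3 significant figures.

291 m

Components: v_x = 68.8 cos 18.5° = 65.24 m/s, v_y = 68.8 sin 18.5° = 21.83 m/s.
Time of flight (same landing height): t = 2 v_y / g = 2 × 21.83 / 9.8 = 4.455 s.
Range: R = v_x · t = 65.24 × 4.455 = 291 m.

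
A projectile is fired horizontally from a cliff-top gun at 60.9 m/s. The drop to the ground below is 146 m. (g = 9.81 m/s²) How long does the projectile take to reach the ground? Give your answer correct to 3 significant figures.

The horizontal speed doesn't affect the fall. With v_y0 = 0, h = ½ g t².
t = √(2 × 146 / 9.81) = √29.77 = 5.46 s.

5.46 s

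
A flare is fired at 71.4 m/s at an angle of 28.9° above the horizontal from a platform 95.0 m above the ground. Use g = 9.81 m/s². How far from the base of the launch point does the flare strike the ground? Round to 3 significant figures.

Components: v_x = 71.4 cos 28.9° = 62.51 m/s, v_y = 71.4 sin 28.9° = 34.51 m/s.
Vertical: 0 = 95.0 + 34.51 t − ½(9.81) t² ⇒ 4.905 t² − 34.51 t − 95.0 = 0.
t = [34.51 + √(1191 + 1864)] / 9.810 = 9.152 s.
Horizontal: R = v_x · t = 62.51 × 9.152 = 572 m.

572 m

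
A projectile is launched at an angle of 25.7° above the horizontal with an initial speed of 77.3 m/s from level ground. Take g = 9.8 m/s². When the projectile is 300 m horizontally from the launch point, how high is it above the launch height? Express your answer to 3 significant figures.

53.5 m

v_x = 77.3 cos 25.7° = 69.65 m/s, v_y0 = 77.3 sin 25.7° = 33.52 m/s.
Time to reach x = 300 m: t = x / v_x = 300 / 69.65 = 4.307 s.
y = v_y0 t − ½ g t² = 33.52×4.307 − 4.900×4.307² = 53.5 m.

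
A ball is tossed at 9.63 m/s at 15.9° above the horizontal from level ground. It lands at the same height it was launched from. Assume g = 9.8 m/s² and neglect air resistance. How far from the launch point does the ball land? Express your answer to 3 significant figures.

4.99 m

For level ground, R = v₀² sin(2θ) / g.
sin(2 × 15.9°) = sin 31.80° = 0.5270.
R = (9.63)² × 0.5270 / 9.8 = 4.99 m.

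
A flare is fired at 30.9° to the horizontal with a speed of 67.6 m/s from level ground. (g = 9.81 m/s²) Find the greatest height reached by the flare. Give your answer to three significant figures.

Vertical component of launch velocity: v_y = 67.6 sin 30.9° = 34.72 m/s.
At the highest point the vertical velocity is zero, so v_y² = 2 g h_max.
h_max = (34.72)² / (2 × 9.81) = 1205 / 19.62 = 61.4 m.

61.4 m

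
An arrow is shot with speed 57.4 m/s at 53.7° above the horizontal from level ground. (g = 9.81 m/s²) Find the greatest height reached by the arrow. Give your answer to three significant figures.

Vertical component of launch velocity: v_y = 57.4 sin 53.7° = 46.26 m/s.
At the highest point the vertical velocity is zero, so v_y² = 2 g h_max.
h_max = (46.26)² / (2 × 9.81) = 2140 / 19.62 = 109 m.

109 m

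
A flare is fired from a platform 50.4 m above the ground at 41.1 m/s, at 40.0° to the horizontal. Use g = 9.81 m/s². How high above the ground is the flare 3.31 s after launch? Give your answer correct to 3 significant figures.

v_y0 = 41.1 sin 40.0° = 26.42 m/s.
y(t) = 50.4 + v_y0 t − ½ g t² = 50.4 + 26.42×3.31 − ½×9.81×3.31² = 84.1 m.

84.1 m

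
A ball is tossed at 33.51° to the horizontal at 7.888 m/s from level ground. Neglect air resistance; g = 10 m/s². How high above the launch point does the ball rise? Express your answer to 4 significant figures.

0.9482 m

Vertical component of launch velocity: v_y = 7.888 sin 33.51° = 4.3548 m/s.
At the highest point the vertical velocity is zero, so v_y² = 2 g h_max.
h_max = (4.3548)² / (2 × 10) = 18.964 / 20.00 = 0.9482 m.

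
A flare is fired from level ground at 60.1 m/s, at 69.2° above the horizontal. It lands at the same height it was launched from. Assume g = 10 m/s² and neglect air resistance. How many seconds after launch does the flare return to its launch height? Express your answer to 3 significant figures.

Vertical component: v_y = 60.1 sin 69.2° = 56.18 m/s.
For a projectile landing at launch height, time of flight is t = 2 v_y / g = 2 × 56.18 / 10 = 11.2 s.

11.2 s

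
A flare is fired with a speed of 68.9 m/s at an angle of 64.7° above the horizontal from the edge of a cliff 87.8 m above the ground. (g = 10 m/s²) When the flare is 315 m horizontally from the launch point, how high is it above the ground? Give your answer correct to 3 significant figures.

v_x = 68.9 cos 64.7° = 29.44 m/s, v_y0 = 68.9 sin 64.7° = 62.29 m/s.
Time to reach x = 315 m: t = x / v_x = 315 / 29.44 = 10.70 s.
y = 87.8 + v_y0 t − ½ g t² = 87.8 + 62.29×10.70 − 5.000×10.70² = 182 m.

182 m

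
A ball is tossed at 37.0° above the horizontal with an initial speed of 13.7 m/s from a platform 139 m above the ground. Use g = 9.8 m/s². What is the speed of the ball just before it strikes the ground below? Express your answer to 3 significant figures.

v_x = 13.7 cos 37.0° = 10.94 m/s is unchanged throughout.
For the vertical component, v_y² = v_y0² + 2 g h = (8.245)² + 2×9.8×139 = 2792, so |v_y| = 52.84 m/s.
Impact speed = √(v_x² + v_y²) = √(119.7 + 2792) = 54.0 m/s.

54.0 m/s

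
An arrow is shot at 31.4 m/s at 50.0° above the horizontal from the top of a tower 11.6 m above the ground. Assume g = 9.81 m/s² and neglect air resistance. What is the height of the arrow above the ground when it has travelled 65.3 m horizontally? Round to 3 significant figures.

v_x = 31.4 cos 50.0° = 20.18 m/s, v_y0 = 31.4 sin 50.0° = 24.05 m/s.
Time to reach x = 65.3 m: t = x / v_x = 65.3 / 20.18 = 3.236 s.
y = 11.6 + v_y0 t − ½ g t² = 11.6 + 24.05×3.236 − 4.905×3.236² = 38.1 m.

38.1 m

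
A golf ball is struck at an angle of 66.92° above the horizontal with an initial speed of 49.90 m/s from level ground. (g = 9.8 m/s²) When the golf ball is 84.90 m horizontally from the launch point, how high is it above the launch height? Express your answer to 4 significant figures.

106.9 m

v_x = 49.90 cos 66.92° = 19.562 m/s, v_y0 = 49.90 sin 66.92° = 45.906 m/s.
Time to reach x = 84.90 m: t = x / v_x = 84.90 / 19.562 = 4.3400 s.
y = v_y0 t − ½ g t² = 45.906×4.3400 − 4.900×4.3400² = 106.9 m.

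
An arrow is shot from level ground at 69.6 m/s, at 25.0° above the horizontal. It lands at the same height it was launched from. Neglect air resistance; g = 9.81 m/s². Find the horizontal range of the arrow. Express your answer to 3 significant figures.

For level ground, R = v₀² sin(2θ) / g.
sin(2 × 25.0°) = sin 50.00° = 0.7660.
R = (69.6)² × 0.7660 / 9.81 = 378 m.

378 m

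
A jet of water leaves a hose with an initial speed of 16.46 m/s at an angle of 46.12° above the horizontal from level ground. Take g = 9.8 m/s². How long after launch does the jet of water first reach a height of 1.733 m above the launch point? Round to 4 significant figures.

v_y0 = 16.46 sin 46.12° = 11.864 m/s.
Set y = v_y0 t − ½ g t² = 1.733: 4.900 t² − 11.864 t + 1.733 = 0.
t = [11.864 ± √(140.75 − 33.967)] / 9.8 = (11.864 ± 10.334) / 9.8, giving t = 0.1561 s or t = 2.265 s.
The jet of water is on the way up at the first time, so t = 0.1561 s.

0.1561 s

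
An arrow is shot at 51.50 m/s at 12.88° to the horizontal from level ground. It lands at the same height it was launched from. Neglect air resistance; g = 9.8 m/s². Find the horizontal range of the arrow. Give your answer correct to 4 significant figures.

Components: v_x = 51.50 cos 12.88° = 50.204 m/s, v_y = 51.50 sin 12.88° = 11.480 m/s.
Time of flight (same landing height): t = 2 v_y / g = 2 × 11.480 / 9.8 = 2.3429 s.
Range: R = v_x · t = 50.204 × 2.3429 = 117.6 m.

117.6 m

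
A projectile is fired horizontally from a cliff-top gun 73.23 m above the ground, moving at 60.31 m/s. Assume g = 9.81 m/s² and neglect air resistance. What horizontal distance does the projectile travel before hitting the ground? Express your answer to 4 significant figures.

233.0 m

Initial vertical velocity is zero, so the fall time comes from h = ½ g t²: t = √(2 × 73.23 / 9.81) = 3.8639 s.
Horizontal motion is uniform at 60.31 m/s, so x = 60.31 × 3.8639 = 233.0 m.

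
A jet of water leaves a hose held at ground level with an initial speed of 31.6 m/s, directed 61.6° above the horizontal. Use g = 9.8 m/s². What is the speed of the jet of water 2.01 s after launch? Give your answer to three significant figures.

v_x = 31.6 cos 61.6° = 15.03 m/s (constant).
v_y(t) = 31.6 sin 61.6° − g t = 27.80 − 9.8 × 2.01 = 8.102 m/s.
Speed = √(v_x² + v_y²) = √(225.9 + 65.64) = 17.1 m/s.

17.1 m/s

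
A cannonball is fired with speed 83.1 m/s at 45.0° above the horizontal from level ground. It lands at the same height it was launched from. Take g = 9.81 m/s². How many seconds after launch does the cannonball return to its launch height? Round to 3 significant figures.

Vertical component: v_y = 83.1 sin 45.0° = 58.76 m/s.
For a projectile landing at launch height, time of flight is t = 2 v_y / g = 2 × 58.76 / 9.81 = 12.0 s.

12.0 s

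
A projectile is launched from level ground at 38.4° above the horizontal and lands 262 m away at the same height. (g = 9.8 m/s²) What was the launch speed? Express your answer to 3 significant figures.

On level ground, R = v₀² sin(2θ) / g, so v₀ = √(R g / sin 2θ).
sin(2 × 38.4°) = 0.9736.
v₀ = √(262 × 9.8 / 0.9736) = √2637 = 51.4 m/s.

51.4 m/s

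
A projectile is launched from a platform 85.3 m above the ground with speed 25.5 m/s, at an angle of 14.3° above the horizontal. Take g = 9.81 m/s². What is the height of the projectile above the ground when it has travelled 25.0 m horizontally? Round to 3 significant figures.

v_x = 25.5 cos 14.3° = 24.71 m/s, v_y0 = 25.5 sin 14.3° = 6.298 m/s.
Time to reach x = 25.0 m: t = x / v_x = 25.0 / 24.71 = 1.012 s.
y = 85.3 + v_y0 t − ½ g t² = 85.3 + 6.298×1.012 − 4.905×1.012² = 86.7 m.

86.7 m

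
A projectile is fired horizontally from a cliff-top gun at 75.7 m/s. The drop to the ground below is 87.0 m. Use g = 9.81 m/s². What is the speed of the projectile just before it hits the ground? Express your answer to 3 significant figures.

86.2 m/s

Fall time: t = √(2 × 87.0 / 9.81) = 4.212 s.
At impact: v_x = 75.7 m/s (unchanged), v_y = g t = 9.81 × 4.212 = 41.32 m/s.
Speed = √(v_x² + v_y²) = √(5730 + 1707) = 86.2 m/s.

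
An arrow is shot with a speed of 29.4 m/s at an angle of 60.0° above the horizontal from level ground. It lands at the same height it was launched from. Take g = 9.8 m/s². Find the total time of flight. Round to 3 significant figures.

5.20 s

Vertical component: v_y = 29.4 sin 60.0° = 25.46 m/s.
For a projectile landing at launch height, time of flight is t = 2 v_y / g = 2 × 25.46 / 9.8 = 5.20 s.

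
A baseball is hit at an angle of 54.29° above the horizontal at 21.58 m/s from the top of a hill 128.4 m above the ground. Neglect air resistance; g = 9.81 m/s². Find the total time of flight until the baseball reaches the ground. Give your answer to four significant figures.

Vertical component: v_y = 21.58 sin 54.29° = 17.523 m/s.
Taking up as positive with launch at y = 128.4 m, landing at y = 0: 0 = 128.4 + 17.523 t − ½(9.81) t².
Solving 4.905 t² − 17.523 t − 128.4 = 0 gives t = [17.523 + √(17.523² + 4·4.905·128.4)] / 9.810 = 7.205 s.

7.205 s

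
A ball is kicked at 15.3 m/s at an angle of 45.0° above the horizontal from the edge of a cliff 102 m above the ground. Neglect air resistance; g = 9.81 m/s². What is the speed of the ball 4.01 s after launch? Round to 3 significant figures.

v_x = 15.3 cos 45.0° = 10.82 m/s (constant).
v_y(t) = 15.3 sin 45.0° − g t = 10.82 − 9.81 × 4.01 = -28.52 m/s.
Speed = √(v_x² + v_y²) = √(117.1 + 813.4) = 30.5 m/s.

30.5 m/s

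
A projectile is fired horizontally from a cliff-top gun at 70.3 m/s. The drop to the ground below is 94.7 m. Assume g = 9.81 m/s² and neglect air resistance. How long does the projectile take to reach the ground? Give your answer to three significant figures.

The horizontal speed doesn't affect the fall. With v_y0 = 0, h = ½ g t².
t = √(2 × 94.7 / 9.81) = √19.31 = 4.39 s.

4.39 s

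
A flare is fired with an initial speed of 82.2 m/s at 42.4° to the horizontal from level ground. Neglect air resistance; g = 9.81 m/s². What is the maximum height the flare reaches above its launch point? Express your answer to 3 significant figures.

Vertical component of launch velocity: v_y = 82.2 sin 42.4° = 55.43 m/s.
At the highest point the vertical velocity is zero, so v_y² = 2 g h_max.
h_max = (55.43)² / (2 × 9.81) = 3072 / 19.62 = 157 m.

157 m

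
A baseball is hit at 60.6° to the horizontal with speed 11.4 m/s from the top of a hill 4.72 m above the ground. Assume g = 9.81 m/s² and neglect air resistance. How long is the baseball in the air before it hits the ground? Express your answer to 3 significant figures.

Vertical component: v_y = 11.4 sin 60.6° = 9.932 m/s.
Taking up as positive with launch at y = 4.72 m, landing at y = 0: 0 = 4.72 + 9.932 t − ½(9.81) t².
Solving 4.905 t² − 9.932 t − 4.72 = 0 gives t = [9.932 + √(9.932² + 4·4.905·4.72)] / 9.810 = 2.42 s.

2.42 s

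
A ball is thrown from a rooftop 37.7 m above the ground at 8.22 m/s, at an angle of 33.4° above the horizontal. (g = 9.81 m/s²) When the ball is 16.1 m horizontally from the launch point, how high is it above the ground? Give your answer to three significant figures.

v_x = 8.22 cos 33.4° = 6.862 m/s, v_y0 = 8.22 sin 33.4° = 4.525 m/s.
Time to reach x = 16.1 m: t = x / v_x = 16.1 / 6.862 = 2.346 s.
y = 37.7 + v_y0 t − ½ g t² = 37.7 + 4.525×2.346 − 4.905×2.346² = 21.3 m.

21.3 m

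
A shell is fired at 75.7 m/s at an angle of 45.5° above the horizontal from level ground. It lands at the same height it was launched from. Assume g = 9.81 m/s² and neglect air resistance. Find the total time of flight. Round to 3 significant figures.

11.0 s

Vertical component: v_y = 75.7 sin 45.5° = 53.99 m/s.
For a projectile landing at launch height, time of flight is t = 2 v_y / g = 2 × 53.99 / 9.81 = 11.0 s.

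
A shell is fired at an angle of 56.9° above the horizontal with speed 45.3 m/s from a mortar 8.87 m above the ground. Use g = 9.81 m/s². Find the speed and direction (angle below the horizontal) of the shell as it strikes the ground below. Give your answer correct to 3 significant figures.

47.2 m/s at 58.4° below the horizontal

v_x = 45.3 cos 56.9° = 24.74 m/s (constant).
|v_y| at impact = √((37.95)² + 2×9.81×8.87) = 40.18 m/s.
Speed = √(24.74² + 40.18²) = 47.2 m/s; angle = arctan(40.18/24.74) = 58.4° below horizontal.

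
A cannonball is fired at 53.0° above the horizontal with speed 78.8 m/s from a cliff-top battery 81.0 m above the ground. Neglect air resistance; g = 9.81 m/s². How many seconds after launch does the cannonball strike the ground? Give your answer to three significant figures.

Vertical component: v_y = 78.8 sin 53.0° = 62.93 m/s.
Taking up as positive with launch at y = 81.0 m, landing at y = 0: 0 = 81.0 + 62.93 t − ½(9.81) t².
Solving 4.905 t² − 62.93 t − 81.0 = 0 gives t = [62.93 + √(62.93² + 4·4.905·81.0)] / 9.810 = 14.0 s.

14.0 s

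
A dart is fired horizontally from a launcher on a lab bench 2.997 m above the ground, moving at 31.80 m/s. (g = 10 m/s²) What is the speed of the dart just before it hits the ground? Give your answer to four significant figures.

32.73 m/s

Fall time: t = √(2 × 2.997 / 10) = 0.77421 s.
At impact: v_x = 31.80 m/s (unchanged), v_y = g t = 10 × 0.77421 = 7.7421 m/s.
Speed = √(v_x² + v_y²) = √(1011.2 + 59.940) = 32.73 m/s.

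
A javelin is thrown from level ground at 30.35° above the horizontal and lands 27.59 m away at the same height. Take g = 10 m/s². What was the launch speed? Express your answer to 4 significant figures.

On level ground, R = v₀² sin(2θ) / g, so v₀ = √(R g / sin 2θ).
sin(2 × 30.35°) = 0.8721.
v₀ = √(27.59 × 10 / 0.8721) = √316.36 = 17.79 m/s.

17.79 m/s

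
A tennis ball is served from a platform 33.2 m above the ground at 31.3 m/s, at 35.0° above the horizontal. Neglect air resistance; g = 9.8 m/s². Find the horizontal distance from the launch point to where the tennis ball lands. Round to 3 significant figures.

129 m

Components: v_x = 31.3 cos 35.0° = 25.64 m/s, v_y = 31.3 sin 35.0° = 17.95 m/s.
Vertical: 0 = 33.2 + 17.95 t − ½(9.8) t² ⇒ 4.900 t² − 17.95 t − 33.2 = 0.
t = [17.95 + √(322.2 + 650.7)] / 9.800 = 5.014 s.
Horizontal: R = v_x · t = 25.64 × 5.014 = 129 m.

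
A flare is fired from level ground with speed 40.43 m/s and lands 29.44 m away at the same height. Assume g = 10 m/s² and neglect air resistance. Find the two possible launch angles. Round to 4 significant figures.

5.188° and 84.81°

Level-ground range: R = v₀² sin(2θ)/g ⇒ sin 2θ = R g / v₀² = 29.44×10/40.43² = 0.1801.
2θ = arcsin(0.1801) = 10.376° or 180° − 10.376° = 169.624°.
So θ = 5.188° or θ = 84.81°.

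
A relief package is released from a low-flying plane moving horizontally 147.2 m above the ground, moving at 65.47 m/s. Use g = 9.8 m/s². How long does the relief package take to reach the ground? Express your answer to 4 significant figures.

5.481 s

The horizontal speed doesn't affect the fall. With v_y0 = 0, h = ½ g t².
t = √(2 × 147.2 / 9.8) = √30.041 = 5.481 s.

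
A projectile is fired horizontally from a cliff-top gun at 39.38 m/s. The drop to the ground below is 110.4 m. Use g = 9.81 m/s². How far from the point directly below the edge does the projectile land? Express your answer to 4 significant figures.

186.8 m

Initial vertical velocity is zero, so the fall time comes from h = ½ g t²: t = √(2 × 110.4 / 9.81) = 4.7442 s.
Horizontal motion is uniform at 39.38 m/s, so x = 39.38 × 4.7442 = 186.8 m.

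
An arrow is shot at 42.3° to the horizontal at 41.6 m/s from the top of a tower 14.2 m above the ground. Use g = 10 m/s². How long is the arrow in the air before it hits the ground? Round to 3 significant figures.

6.07 s

Vertical component: v_y = 41.6 sin 42.3° = 28.00 m/s.
Taking up as positive with launch at y = 14.2 m, landing at y = 0: 0 = 14.2 + 28.00 t − ½(10) t².
Solving 5.000 t² − 28.00 t − 14.2 = 0 gives t = [28.00 + √(28.00² + 4·5.000·14.2)] / 10.00 = 6.07 s.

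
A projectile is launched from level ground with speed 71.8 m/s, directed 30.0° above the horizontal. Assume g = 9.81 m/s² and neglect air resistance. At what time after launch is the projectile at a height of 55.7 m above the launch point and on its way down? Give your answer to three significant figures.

5.09 s

v_y0 = 71.8 sin 30.0° = 35.90 m/s.
Set y = v_y0 t − ½ g t² = 55.7: 4.905 t² − 35.90 t + 55.7 = 0.
t = [35.90 ± √(1289 − 1093)] / 9.81 = (35.90 ± 14.00) / 9.81, giving t = 2.23 s or t = 5.09 s.
On the way down corresponds to the larger root: t = 5.09 s.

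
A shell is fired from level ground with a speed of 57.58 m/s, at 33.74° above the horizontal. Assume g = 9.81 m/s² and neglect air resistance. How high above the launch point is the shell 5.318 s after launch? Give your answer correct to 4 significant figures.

31.36 m

v_y0 = 57.58 sin 33.74° = 31.981 m/s.
y(t) = v_y0 t − ½ g t² = 31.981×5.318 − 4.905×5.318² = 31.36 m.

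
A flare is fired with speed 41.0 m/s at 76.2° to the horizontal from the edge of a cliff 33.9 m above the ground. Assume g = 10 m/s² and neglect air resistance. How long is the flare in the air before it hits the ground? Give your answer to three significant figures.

8.74 s

Vertical component: v_y = 41.0 sin 76.2° = 39.82 m/s.
Taking up as positive with launch at y = 33.9 m, landing at y = 0: 0 = 33.9 + 39.82 t − ½(10) t².
Solving 5.000 t² − 39.82 t − 33.9 = 0 gives t = [39.82 + √(39.82² + 4·5.000·33.9)] / 10.00 = 8.74 s.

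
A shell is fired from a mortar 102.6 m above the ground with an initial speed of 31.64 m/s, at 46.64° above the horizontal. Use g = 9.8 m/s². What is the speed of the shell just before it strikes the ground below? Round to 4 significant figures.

v_x = 31.64 cos 46.64° = 21.723 m/s is unchanged throughout.
For the vertical component, v_y² = v_y0² + 2 g h = (23.004)² + 2×9.8×102.6 = 2540.1, so |v_y| = 50.399 m/s.
Impact speed = √(v_x² + v_y²) = √(471.89 + 2540.1) = 54.88 m/s.

54.88 m/s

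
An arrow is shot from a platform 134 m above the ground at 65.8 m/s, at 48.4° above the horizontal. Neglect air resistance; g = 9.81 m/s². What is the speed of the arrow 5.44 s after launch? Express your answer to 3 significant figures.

43.9 m/s

v_x = 65.8 cos 48.4° = 43.69 m/s (constant).
v_y(t) = 65.8 sin 48.4° − g t = 49.21 − 9.81 × 5.44 = -4.156 m/s.
Speed = √(v_x² + v_y²) = √(1909 + 17.27) = 43.9 m/s.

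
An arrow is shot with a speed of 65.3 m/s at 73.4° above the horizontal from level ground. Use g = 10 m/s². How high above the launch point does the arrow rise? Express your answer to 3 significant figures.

Vertical component of launch velocity: v_y = 65.3 sin 73.4° = 62.58 m/s.
At the highest point the vertical velocity is zero, so v_y² = 2 g h_max.
h_max = (62.58)² / (2 × 10) = 3916 / 20.00 = 196 m.

196 m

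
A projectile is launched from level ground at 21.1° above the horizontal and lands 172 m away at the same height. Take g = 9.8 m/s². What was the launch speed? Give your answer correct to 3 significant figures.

On level ground, R = v₀² sin(2θ) / g, so v₀ = √(R g / sin 2θ).
sin(2 × 21.1°) = 0.6717.
v₀ = √(172 × 9.8 / 0.6717) = √2509 = 50.1 m/s.

50.1 m/s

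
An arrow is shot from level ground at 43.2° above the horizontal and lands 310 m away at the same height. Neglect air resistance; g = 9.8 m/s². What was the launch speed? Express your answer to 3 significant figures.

On level ground, R = v₀² sin(2θ) / g, so v₀ = √(R g / sin 2θ).
sin(2 × 43.2°) = 0.9980.
v₀ = √(310 × 9.8 / 0.9980) = √3044 = 55.2 m/s.

55.2 m/s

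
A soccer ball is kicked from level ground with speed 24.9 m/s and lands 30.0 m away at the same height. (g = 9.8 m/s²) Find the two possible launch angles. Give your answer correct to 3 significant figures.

Level-ground range: R = v₀² sin(2θ)/g ⇒ sin 2θ = R g / v₀² = 30.0×9.8/24.9² = 0.4742.
2θ = arcsin(0.4742) = 28.31° or 180° − 28.31° = 151.69°.
So θ = 14.2° or θ = 75.8°.

14.2° and 75.8°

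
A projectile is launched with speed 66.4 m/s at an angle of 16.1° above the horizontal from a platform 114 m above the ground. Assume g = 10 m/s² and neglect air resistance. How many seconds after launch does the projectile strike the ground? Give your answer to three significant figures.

6.96 s

Vertical component: v_y = 66.4 sin 16.1° = 18.41 m/s.
Taking up as positive with launch at y = 114 m, landing at y = 0: 0 = 114 + 18.41 t − ½(10) t².
Solving 5.000 t² − 18.41 t − 114 = 0 gives t = [18.41 + √(18.41² + 4·5.000·114)] / 10.00 = 6.96 s.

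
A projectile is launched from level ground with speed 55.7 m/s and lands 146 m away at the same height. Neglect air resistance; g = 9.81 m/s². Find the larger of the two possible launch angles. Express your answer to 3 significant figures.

76.3°

Level-ground range: R = v₀² sin(2θ)/g ⇒ sin 2θ = R g / v₀² = 146×9.81/55.7² = 0.4616.
2θ = arcsin(0.4616) = 27.49° or 180° − 27.49° = 152.51°.
So θ = 13.7° or θ = 76.3°.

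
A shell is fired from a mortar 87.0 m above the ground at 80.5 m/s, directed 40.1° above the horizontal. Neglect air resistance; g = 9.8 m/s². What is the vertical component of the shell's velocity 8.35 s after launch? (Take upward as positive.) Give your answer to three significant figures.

-30.0 m/s

Initial vertical component: v_y0 = 80.5 sin 40.1° = 51.85 m/s.
v_y(t) = v_y0 − g t = 51.85 − 9.8 × 8.35 = -30.0 m/s.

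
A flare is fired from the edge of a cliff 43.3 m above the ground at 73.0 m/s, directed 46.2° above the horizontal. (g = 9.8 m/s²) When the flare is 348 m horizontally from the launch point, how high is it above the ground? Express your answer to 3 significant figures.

v_x = 73.0 cos 46.2° = 50.53 m/s, v_y0 = 73.0 sin 46.2° = 52.69 m/s.
Time to reach x = 348 m: t = x / v_x = 348 / 50.53 = 6.887 s.
y = 43.3 + v_y0 t − ½ g t² = 43.3 + 52.69×6.887 − 4.900×6.887² = 174 m.

174 m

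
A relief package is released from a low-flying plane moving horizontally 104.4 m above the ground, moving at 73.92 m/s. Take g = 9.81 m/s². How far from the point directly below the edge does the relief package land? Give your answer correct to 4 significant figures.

341.0 m

Initial vertical velocity is zero, so the fall time comes from h = ½ g t²: t = √(2 × 104.4 / 9.81) = 4.6135 s.
Horizontal motion is uniform at 73.92 m/s, so x = 73.92 × 4.6135 = 341.0 m.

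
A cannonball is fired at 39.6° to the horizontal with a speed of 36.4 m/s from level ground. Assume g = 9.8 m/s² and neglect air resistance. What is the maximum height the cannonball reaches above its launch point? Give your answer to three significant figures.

27.5 m

Vertical component of launch velocity: v_y = 36.4 sin 39.6° = 23.20 m/s.
At the highest point the vertical velocity is zero, so v_y² = 2 g h_max.
h_max = (23.20)² / (2 × 9.8) = 538.2 / 19.60 = 27.5 m.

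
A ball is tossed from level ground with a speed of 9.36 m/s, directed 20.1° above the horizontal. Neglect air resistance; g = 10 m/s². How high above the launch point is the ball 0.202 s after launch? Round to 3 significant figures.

0.446 m

v_y0 = 9.36 sin 20.1° = 3.217 m/s.
y(t) = v_y0 t − ½ g t² = 3.217×0.202 − 5.000×0.202² = 0.446 m.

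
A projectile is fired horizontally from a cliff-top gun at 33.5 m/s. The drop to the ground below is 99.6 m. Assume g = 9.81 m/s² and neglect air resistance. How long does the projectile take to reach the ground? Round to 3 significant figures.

The horizontal speed doesn't affect the fall. With v_y0 = 0, h = ½ g t².
t = √(2 × 99.6 / 9.81) = √20.31 = 4.51 s.

4.51 s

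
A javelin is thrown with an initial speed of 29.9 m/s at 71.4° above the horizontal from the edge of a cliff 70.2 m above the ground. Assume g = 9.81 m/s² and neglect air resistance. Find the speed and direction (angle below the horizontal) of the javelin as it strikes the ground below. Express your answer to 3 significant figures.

47.7 m/s at 78.5° below the horizontal

v_x = 29.9 cos 71.4° = 9.537 m/s (constant).
|v_y| at impact = √((28.34)² + 2×9.81×70.2) = 46.70 m/s.
Speed = √(9.537² + 46.70²) = 47.7 m/s; angle = arctan(46.70/9.537) = 78.5° below horizontal.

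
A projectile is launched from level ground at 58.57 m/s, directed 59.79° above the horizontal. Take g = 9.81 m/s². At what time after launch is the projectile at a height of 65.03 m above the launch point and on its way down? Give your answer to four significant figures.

v_y0 = 58.57 sin 59.79° = 50.615 m/s.
Set y = v_y0 t − ½ g t² = 65.03: 4.905 t² − 50.615 t + 65.03 = 0.
t = [50.615 ± √(2561.9 − 1275.9)] / 9.81 = (50.615 ± 35.861) / 9.81, giving t = 1.504 s or t = 8.815 s.
On the way down corresponds to the larger root: t = 8.815 s.

8.815 s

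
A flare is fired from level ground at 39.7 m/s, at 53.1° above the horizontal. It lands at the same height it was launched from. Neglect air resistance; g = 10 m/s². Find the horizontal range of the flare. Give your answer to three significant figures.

151 m

For level ground, R = v₀² sin(2θ) / g.
sin(2 × 53.1°) = sin 106.2° = 0.9603.
R = (39.7)² × 0.9603 / 10 = 151 m.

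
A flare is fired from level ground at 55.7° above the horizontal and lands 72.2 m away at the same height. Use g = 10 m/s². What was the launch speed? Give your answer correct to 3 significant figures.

On level ground, R = v₀² sin(2θ) / g, so v₀ = √(R g / sin 2θ).
sin(2 × 55.7°) = 0.9311.
v₀ = √(72.2 × 10 / 0.9311) = √775.4 = 27.8 m/s.

27.8 m/s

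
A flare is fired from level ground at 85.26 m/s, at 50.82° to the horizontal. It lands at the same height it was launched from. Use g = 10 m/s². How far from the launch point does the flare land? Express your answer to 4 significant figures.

712.0 m

Components: v_x = 85.26 cos 50.82° = 53.864 m/s, v_y = 85.26 sin 50.82° = 66.091 m/s.
Time of flight (same landing height): t = 2 v_y / g = 2 × 66.091 / 10 = 13.218 s.
Range: R = v_x · t = 53.864 × 13.218 = 712.0 m.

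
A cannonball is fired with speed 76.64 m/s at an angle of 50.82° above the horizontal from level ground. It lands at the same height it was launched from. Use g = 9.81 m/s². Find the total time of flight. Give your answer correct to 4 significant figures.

12.11 s

Vertical component: v_y = 76.64 sin 50.82° = 59.409 m/s.
For a projectile landing at launch height, time of flight is t = 2 v_y / g = 2 × 59.409 / 9.81 = 12.11 s.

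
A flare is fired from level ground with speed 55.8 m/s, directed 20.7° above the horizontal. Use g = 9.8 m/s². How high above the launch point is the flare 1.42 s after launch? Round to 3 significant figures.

v_y0 = 55.8 sin 20.7° = 19.72 m/s.
y(t) = v_y0 t − ½ g t² = 19.72×1.42 − 4.900×1.42² = 18.1 m.

18.1 m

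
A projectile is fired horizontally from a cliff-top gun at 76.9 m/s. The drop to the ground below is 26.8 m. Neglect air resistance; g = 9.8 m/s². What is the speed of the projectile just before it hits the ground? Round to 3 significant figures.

Fall time: t = √(2 × 26.8 / 9.8) = 2.339 s.
At impact: v_x = 76.9 m/s (unchanged), v_y = g t = 9.8 × 2.339 = 22.92 m/s.
Speed = √(v_x² + v_y²) = √(5914 + 525.3) = 80.2 m/s.

80.2 m/s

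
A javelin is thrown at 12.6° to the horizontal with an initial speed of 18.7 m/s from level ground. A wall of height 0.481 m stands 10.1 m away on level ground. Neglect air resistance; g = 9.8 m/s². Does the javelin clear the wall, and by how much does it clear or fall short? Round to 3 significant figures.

Yes — it clears the wall by 0.276 m.

v_x = 18.7 cos 12.6° = 18.25 m/s; v_y0 = 18.7 sin 12.6° = 4.079 m/s.
Time to reach the wall: t = 10.1 / 18.25 = 0.5534 s.
Height at that point: y = 4.079×0.5534 − 4.900×0.5534² = 0.7567 m.
That is 0.7567 − 0.481 = 0.276 m above the top of the wall, so the javelin clears it.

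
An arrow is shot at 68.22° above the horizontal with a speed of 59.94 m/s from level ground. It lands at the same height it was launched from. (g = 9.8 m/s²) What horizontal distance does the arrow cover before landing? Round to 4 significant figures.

For level ground, R = v₀² sin(2θ) / g.
sin(2 × 68.22°) = sin 136.44° = 0.6891.
R = (59.94)² × 0.6891 / 9.8 = 252.6 m.

252.6 m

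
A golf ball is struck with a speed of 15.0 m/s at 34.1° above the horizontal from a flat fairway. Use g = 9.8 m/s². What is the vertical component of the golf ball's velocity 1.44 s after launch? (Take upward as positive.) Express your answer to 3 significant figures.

-5.70 m/s

Initial vertical component: v_y0 = 15.0 sin 34.1° = 8.410 m/s.
v_y(t) = v_y0 − g t = 8.410 − 9.8 × 1.44 = -5.70 m/s.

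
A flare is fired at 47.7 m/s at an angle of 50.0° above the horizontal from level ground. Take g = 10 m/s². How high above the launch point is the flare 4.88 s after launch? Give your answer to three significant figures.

v_y0 = 47.7 sin 50.0° = 36.54 m/s.
y(t) = v_y0 t − ½ g t² = 36.54×4.88 − 5.000×4.88² = 59.2 m.

59.2 m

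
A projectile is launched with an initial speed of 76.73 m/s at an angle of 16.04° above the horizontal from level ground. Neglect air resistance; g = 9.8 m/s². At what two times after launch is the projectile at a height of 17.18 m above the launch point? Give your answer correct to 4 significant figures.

1.080 s and 3.247 s

v_y0 = 76.73 sin 16.04° = 21.201 m/s.
Set y = v_y0 t − ½ g t² = 17.18: 4.900 t² − 21.201 t + 17.18 = 0.
t = [21.201 ± √(449.48 − 336.73)] / 9.8 = (21.201 ± 10.618) / 9.8, giving t = 1.080 s or t = 3.247 s.
So the projectile is at 17.18 m at t = 1.080 s (rising) and t = 3.247 s (falling).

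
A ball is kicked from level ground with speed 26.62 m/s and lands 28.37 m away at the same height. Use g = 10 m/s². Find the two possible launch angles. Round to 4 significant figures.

11.80° and 78.20°

Level-ground range: R = v₀² sin(2θ)/g ⇒ sin 2θ = R g / v₀² = 28.37×10/26.62² = 0.4004.
2θ = arcsin(0.4004) = 23.603° or 180° − 23.603° = 156.397°.
So θ = 11.80° or θ = 78.20°.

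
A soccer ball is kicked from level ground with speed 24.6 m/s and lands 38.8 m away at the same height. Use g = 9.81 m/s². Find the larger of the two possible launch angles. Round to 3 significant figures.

70.5°

Level-ground range: R = v₀² sin(2θ)/g ⇒ sin 2θ = R g / v₀² = 38.8×9.81/24.6² = 0.6290.
2θ = arcsin(0.6290) = 38.98° or 180° − 38.98° = 141.02°.
So θ = 19.5° or θ = 70.5°.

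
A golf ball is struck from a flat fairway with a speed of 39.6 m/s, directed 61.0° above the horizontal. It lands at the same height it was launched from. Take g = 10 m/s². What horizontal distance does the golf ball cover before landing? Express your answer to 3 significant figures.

Components: v_x = 39.6 cos 61.0° = 19.20 m/s, v_y = 39.6 sin 61.0° = 34.63 m/s.
Time of flight (same landing height): t = 2 v_y / g = 2 × 34.63 / 10 = 6.926 s.
Range: R = v_x · t = 19.20 × 6.926 = 133 m.

133 m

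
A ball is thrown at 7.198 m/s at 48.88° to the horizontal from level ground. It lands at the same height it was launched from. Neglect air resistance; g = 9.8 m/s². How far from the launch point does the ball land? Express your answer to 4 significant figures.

Components: v_x = 7.198 cos 48.88° = 4.7337 m/s, v_y = 7.198 sin 48.88° = 5.4225 m/s.
Time of flight (same landing height): t = 2 v_y / g = 2 × 5.4225 / 9.8 = 1.1066 s.
Range: R = v_x · t = 4.7337 × 1.1066 = 5.238 m.

5.238 m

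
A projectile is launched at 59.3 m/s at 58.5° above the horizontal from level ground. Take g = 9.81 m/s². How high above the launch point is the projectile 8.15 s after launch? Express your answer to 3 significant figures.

86.3 m

v_y0 = 59.3 sin 58.5° = 50.56 m/s.
y(t) = v_y0 t − ½ g t² = 50.56×8.15 − 4.905×8.15² = 86.3 m.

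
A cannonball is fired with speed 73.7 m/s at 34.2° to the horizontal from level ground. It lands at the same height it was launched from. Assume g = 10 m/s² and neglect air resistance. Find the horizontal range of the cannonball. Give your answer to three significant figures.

505 m

Components: v_x = 73.7 cos 34.2° = 60.96 m/s, v_y = 73.7 sin 34.2° = 41.43 m/s.
Time of flight (same landing height): t = 2 v_y / g = 2 × 41.43 / 10 = 8.286 s.
Range: R = v_x · t = 60.96 × 8.286 = 505 m.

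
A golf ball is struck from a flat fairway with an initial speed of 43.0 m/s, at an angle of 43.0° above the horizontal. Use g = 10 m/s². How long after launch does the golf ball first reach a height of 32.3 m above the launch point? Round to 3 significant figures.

v_y0 = 43.0 sin 43.0° = 29.33 m/s.
Set y = v_y0 t − ½ g t² = 32.3: 5.000 t² − 29.33 t + 32.3 = 0.
t = [29.33 ± √(860.2 − 646.0)] / 10 = (29.33 ± 14.64) / 10, giving t = 1.47 s or t = 4.40 s.
The golf ball is on the way up at the first time, so t = 1.47 s.

1.47 s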